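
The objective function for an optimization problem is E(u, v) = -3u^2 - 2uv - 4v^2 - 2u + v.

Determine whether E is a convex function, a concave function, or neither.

concave

E is quadratic, so its Hessian is the constant matrix H = [[-6, -2], [-2, -8]].
det(H) = 44, tr(H) = -14.
det(H) > 0 and tr(H) < 0, so H is negative definite everywhere: concave.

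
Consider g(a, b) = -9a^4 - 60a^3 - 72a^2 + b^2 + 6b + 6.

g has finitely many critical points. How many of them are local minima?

1

g separates as a function of a plus a function of b, so ∇g=0 decouples.
∂g/∂a = -36a(a + 1)(a + 4) = 0 at a ∈ {-4, -1, 0}; ∂g/∂b = 2(b + 3) = 0 at b ∈ {-3}.
The Hessian is diagonal: diag(g_aa, g_bb). Second derivatives: g_aa(-4)=-432, g_aa(-1)=108, g_aa(0)=-144; g_bb(-3)=2.
Local minima occur where both diagonal entries positive: (-1, -3). Count: 1.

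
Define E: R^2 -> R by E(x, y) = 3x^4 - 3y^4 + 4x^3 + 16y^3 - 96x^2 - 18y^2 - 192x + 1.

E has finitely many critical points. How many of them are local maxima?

2

E separates as a function of x plus a function of y, so ∇E=0 decouples.
∂E/∂x = 12(x - 4)(x + 1)(x + 4) = 0 at x ∈ {-4, -1, 4}; ∂E/∂y = -12y(y - 3)(y - 1) = 0 at y ∈ {0, 1, 3}.
The Hessian is diagonal: diag(E_xx, E_yy). Second derivatives: E_xx(-4)=288, E_xx(-1)=-180, E_xx(4)=480; E_yy(0)=-36, E_yy(1)=24, E_yy(3)=-72.
Local maxima occur where both diagonal entries negative: (-1, 0), (-1, 3). Count: 2.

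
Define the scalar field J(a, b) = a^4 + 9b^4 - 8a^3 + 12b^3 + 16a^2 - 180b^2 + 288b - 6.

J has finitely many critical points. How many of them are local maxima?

1

J separates as a function of a plus a function of b, so ∇J=0 decouples.
∂J/∂a = 4a(a - 4)(a - 2) = 0 at a ∈ {0, 2, 4}; ∂J/∂b = 36(b - 2)(b - 1)(b + 4) = 0 at b ∈ {-4, 1, 2}.
The Hessian is diagonal: diag(J_aa, J_bb). Second derivatives: J_aa(0)=32, J_aa(2)=-16, J_aa(4)=32; J_bb(-4)=1080, J_bb(1)=-180, J_bb(2)=216.
Local maxima occur where both diagonal entries negative: (2, 1). Count: 1.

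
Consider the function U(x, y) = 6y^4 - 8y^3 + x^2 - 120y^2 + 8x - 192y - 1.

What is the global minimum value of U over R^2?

U(x,y) separates as P(x) + Q(y) − 1, so its minimum is min P + min Q − 1.
P'(x) = 2x + 8 vanishes at x ∈ {-4}; Q'(y) = 24(y - 4)(y + 1)(y + 2) vanishes at y ∈ {-2, -1, 4}.
Local minima of P (where P''>0): P(-4)=-16. Local minima of Q: Q(-2)=64, Q(4)=-1664.
So the global minimum of U is P(-4) + Q(4) − 1 = -16 − 1664 − 1 = -1681, attained at (-4, 4).

-1681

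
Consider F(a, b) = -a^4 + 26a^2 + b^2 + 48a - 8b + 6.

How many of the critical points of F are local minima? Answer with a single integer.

F separates as a function of a plus a function of b, so ∇F=0 decouples.
∂F/∂a = -4(a - 4)(a + 1)(a + 3) = 0 at a ∈ {-3, -1, 4}; ∂F/∂b = 2(b - 4) = 0 at b ∈ {4}.
The Hessian is diagonal: diag(F_aa, F_bb). Second derivatives: F_aa(-3)=-56, F_aa(-1)=40, F_aa(4)=-140; F_bb(4)=2.
Local minima occur where both diagonal entries positive: (-1, 4). Count: 1.

1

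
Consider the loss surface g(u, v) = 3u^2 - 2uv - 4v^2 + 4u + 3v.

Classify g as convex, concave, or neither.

g is quadratic, so its Hessian is the constant matrix H = [[6, -2], [-2, -8]].
det(H) = -52, tr(H) = -2.
det(H) < 0, so H is indefinite: neither convex nor concave.

neither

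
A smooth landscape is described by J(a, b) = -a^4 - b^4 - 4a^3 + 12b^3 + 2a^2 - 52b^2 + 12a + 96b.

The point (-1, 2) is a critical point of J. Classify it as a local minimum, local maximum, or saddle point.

The mixed partial ∂²J/∂a∂b is 0, so the Hessian at any point is diag(J_aa, J_bb) = diag(4(-3a^2 - 6a + 1), 4(-3b^2 + 18b - 26)).
At (-1, 2): H = diag(16, -8).
The eigenvalues have opposite signs, so H is indefinite: a saddle point.

saddle point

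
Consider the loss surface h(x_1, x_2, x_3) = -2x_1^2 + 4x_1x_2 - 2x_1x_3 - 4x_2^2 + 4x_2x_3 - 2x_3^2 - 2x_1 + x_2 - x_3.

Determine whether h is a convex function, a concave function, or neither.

h is quadratic, so its Hessian is the constant matrix H = [[-4, 4, -2], [4, -8, 4], [-2, 4, -4]].
Leading principal minors: -4, 16, -32.
Signs alternate −, +, − ⇒ H ≺ 0 ⇒ concave.

concave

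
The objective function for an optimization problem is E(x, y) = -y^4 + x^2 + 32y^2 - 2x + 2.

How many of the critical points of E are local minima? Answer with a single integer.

1

E separates as a function of x plus a function of y, so ∇E=0 decouples.
∂E/∂x = 2(x - 1) = 0 at x ∈ {1}; ∂E/∂y = -4y(y - 4)(y + 4) = 0 at y ∈ {-4, 0, 4}.
The Hessian is diagonal: diag(E_xx, E_yy). Second derivatives: E_xx(1)=2; E_yy(-4)=-128, E_yy(0)=64, E_yy(4)=-128.
Local minima occur where both diagonal entries positive: (1, 0). Count: 1.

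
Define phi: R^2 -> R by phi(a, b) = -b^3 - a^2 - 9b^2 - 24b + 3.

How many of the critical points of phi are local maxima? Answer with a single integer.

1

phi separates as a function of a plus a function of b, so ∇phi=0 decouples.
∂phi/∂a = -2a = 0 at a ∈ {0}; ∂phi/∂b = -3(b + 2)(b + 4) = 0 at b ∈ {-4, -2}.
The Hessian is diagonal: diag(phi_aa, phi_bb). Second derivatives: phi_aa(0)=-2; phi_bb(-4)=6, phi_bb(-2)=-6.
Local maxima occur where both diagonal entries negative: (0, -2). Count: 1.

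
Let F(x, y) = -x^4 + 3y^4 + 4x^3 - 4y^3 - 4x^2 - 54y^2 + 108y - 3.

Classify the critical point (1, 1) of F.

saddle point

The mixed partial ∂²F/∂x∂y is 0, so the Hessian at any point is diag(F_xx, F_yy) = diag(4(-3x^2 + 6x - 2), 12(3y^2 - 2y - 9)).
At (1, 1): H = diag(4, -96).
The eigenvalues have opposite signs, so H is indefinite: a saddle point.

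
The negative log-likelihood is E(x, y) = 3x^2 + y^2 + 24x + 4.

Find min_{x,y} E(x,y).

-44

E(x,y) separates as P(x) + Q(y) + 4, so its minimum is min P + min Q + 4.
P'(x) = 6x + 24 vanishes at x ∈ {-4}; Q'(y) = 2y vanishes at y ∈ {0}.
Local minima of P (where P''>0): P(-4)=-48. Local minima of Q: Q(0)=0.
So the global minimum of E is P(-4) + Q(0) + 4 = -48 + 0 + 4 = -44, attained at (-4, 0).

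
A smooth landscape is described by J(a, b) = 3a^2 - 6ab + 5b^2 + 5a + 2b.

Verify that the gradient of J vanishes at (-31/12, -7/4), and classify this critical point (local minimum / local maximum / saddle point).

local minimum

∇J = (6a - 6b + 5, -6a + 10b + 2); substituting (-31/12, -7/4) gives ∇J = (0, 0), so (-31/12, -7/4) is indeed a critical point.
The Hessian of J is constant: H = [[6, -6], [-6, 10]].
det(H) = 6·10 − (-6)² = 24.
det(H) > 0 and tr(H) = 16 > 0, so H is positive definite and the point is a local minimum.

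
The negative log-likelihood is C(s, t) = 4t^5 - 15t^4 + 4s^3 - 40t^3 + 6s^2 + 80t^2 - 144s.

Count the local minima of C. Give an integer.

2

C separates as a function of s plus a function of t, so ∇C=0 decouples.
∂C/∂s = 12(s - 3)(s + 4) = 0 at s ∈ {-4, 3}; ∂C/∂t = 20t(t - 4)(t - 1)(t + 2) = 0 at t ∈ {-2, 0, 1, 4}.
The Hessian is diagonal: diag(C_ss, C_tt). Second derivatives: C_ss(-4)=-84, C_ss(3)=84; C_tt(-2)=-720, C_tt(0)=160, C_tt(1)=-180, C_tt(4)=1440.
Local minima occur where both diagonal entries positive: (3, 0), (3, 4). Count: 2.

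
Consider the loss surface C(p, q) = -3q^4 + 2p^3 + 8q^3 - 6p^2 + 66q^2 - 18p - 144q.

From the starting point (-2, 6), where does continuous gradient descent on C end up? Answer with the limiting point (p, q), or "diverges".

diverges

C is separable, so gradient descent decouples: p follows -∂C/∂p, q follows -∂C/∂q.
∂C/∂p = 6(p - 3)(p + 1); at p=-2 this is 30, so p decreases.
∂C/∂q = -12(q - 4)(q - 1)(q + 3); at q=6 this is -1080, so q increases.
The p-coordinate has no critical point in that direction and runs off to infinity.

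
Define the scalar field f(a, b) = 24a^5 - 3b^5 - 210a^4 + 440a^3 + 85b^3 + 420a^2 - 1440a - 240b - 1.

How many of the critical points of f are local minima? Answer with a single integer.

4

f separates as a function of a plus a function of b, so ∇f=0 decouples.
∂f/∂a = 120(a - 4)(a - 3)(a - 1)(a + 1) = 0 at a ∈ {-1, 1, 3, 4}; ∂f/∂b = -15(b - 4)(b - 1)(b + 1)(b + 4) = 0 at b ∈ {-4, -1, 1, 4}.
The Hessian is diagonal: diag(f_aa, f_bb). Second derivatives: f_aa(-1)=-4800, f_aa(1)=1440, f_aa(3)=-960, f_aa(4)=1800; f_bb(-4)=1800, f_bb(-1)=-450, f_bb(1)=450, f_bb(4)=-1800.
Local minima occur where both diagonal entries positive: (1, -4), (1, 1), (4, -4), (4, 1). Count: 4.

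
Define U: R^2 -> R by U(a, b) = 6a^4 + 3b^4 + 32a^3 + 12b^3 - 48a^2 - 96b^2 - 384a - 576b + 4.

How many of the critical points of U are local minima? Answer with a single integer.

U separates as a function of a plus a function of b, so ∇U=0 decouples.
∂U/∂a = 24(a - 2)(a + 2)(a + 4) = 0 at a ∈ {-4, -2, 2}; ∂U/∂b = 12(b - 4)(b + 3)(b + 4) = 0 at b ∈ {-4, -3, 4}.
The Hessian is diagonal: diag(U_aa, U_bb). Second derivatives: U_aa(-4)=288, U_aa(-2)=-192, U_aa(2)=576; U_bb(-4)=96, U_bb(-3)=-84, U_bb(4)=672.
Local minima occur where both diagonal entries positive: (-4, -4), (-4, 4), (2, -4), (2, 4). Count: 4.

4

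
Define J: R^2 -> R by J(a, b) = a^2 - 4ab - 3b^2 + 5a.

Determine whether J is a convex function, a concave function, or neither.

neither

J is quadratic, so its Hessian is the constant matrix H = [[2, -4], [-4, -6]].
det(H) = -28, tr(H) = -4.
det(H) < 0, so H is indefinite: neither convex nor concave.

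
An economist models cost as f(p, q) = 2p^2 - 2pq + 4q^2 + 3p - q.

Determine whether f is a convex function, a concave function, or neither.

convex

f is quadratic, so its Hessian is the constant matrix H = [[4, -2], [-2, 8]].
det(H) = 28, tr(H) = 12.
det(H) > 0 and tr(H) > 0, so H is positive definite everywhere: convex.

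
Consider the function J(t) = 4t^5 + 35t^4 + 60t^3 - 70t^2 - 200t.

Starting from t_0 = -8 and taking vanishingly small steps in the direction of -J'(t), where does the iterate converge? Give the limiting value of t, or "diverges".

J'(t) = 20(t - 1)(t + 1)(t + 2)(t + 5), so J'(-8) = 22680.
Gradient descent moves in the -J' direction, i.e. t is decreasing.
There is no critical point below t=-8, and J' keeps the same sign, so the iterate runs off to −∞.

diverges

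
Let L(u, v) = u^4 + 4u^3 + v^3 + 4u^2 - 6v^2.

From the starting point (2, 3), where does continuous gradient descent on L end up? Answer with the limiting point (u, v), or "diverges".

L is separable, so gradient descent decouples: u follows -∂L/∂u, v follows -∂L/∂v.
∂L/∂u = 4u(u + 1)(u + 2); at u=2 this is 96, so u decreases.
∂L/∂v = 3v(v - 4); at v=3 this is -9, so v increases.
u converges to its nearest critical value 0 (a local min of the u-part); v converges to 4. The iterate converges to (0, 4).

(0, 4)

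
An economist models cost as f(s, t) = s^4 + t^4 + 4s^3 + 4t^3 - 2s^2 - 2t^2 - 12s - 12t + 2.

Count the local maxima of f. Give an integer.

f separates as a function of s plus a function of t, so ∇f=0 decouples.
∂f/∂s = 4(s - 1)(s + 1)(s + 3) = 0 at s ∈ {-3, -1, 1}; ∂f/∂t = 4(t - 1)(t + 1)(t + 3) = 0 at t ∈ {-3, -1, 1}.
The Hessian is diagonal: diag(f_ss, f_tt). Second derivatives: f_ss(-3)=32, f_ss(-1)=-16, f_ss(1)=32; f_tt(-3)=32, f_tt(-1)=-16, f_tt(1)=32.
Local maxima occur where both diagonal entries negative: (-1, -1). Count: 1.

1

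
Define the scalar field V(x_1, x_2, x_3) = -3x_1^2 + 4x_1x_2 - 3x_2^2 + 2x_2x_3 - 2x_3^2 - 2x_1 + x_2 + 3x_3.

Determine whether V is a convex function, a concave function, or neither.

concave

V is quadratic, so its Hessian is the constant matrix H = [[-6, 4, 0], [4, -6, 2], [0, 2, -4]].
Leading principal minors: -6, 20, -56.
Signs alternate −, +, − ⇒ H ≺ 0 ⇒ concave.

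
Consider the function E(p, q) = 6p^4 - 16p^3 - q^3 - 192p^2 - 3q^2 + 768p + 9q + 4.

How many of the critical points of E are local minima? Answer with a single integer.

E separates as a function of p plus a function of q, so ∇E=0 decouples.
∂E/∂p = 24(p - 4)(p - 2)(p + 4) = 0 at p ∈ {-4, 2, 4}; ∂E/∂q = -3(q - 1)(q + 3) = 0 at q ∈ {-3, 1}.
The Hessian is diagonal: diag(E_pp, E_qq). Second derivatives: E_pp(-4)=1152, E_pp(2)=-288, E_pp(4)=384; E_qq(-3)=12, E_qq(1)=-12.
Local minima occur where both diagonal entries positive: (-4, -3), (4, -3). Count: 2.

2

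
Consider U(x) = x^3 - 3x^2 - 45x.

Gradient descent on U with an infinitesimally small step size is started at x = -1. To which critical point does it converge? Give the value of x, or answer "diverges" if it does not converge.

5

U'(x) = 3(x - 5)(x + 3), so U'(-1) = -36.
Gradient descent moves in the -U' direction, i.e. x is increasing.
The nearest critical point in that direction is x = 5, where U'' = 24 > 0 (a local minimum). The iterate converges there.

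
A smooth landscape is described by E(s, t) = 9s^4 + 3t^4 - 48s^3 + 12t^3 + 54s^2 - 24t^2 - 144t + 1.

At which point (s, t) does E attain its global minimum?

E(s,t) separates as P(s) + Q(t) + 1, so its minimum is min P + min Q + 1.
P'(s) = 36s(s - 3)(s - 1) vanishes at s ∈ {0, 1, 3}; Q'(t) = 12(t - 2)(t + 2)(t + 3) vanishes at t ∈ {-3, -2, 2}.
Local minima of P (where P''>0): P(0)=0, P(3)=-81. Local minima of Q: Q(-3)=135, Q(2)=-240.
So the global minimum of E is P(3) + Q(2) + 1 = -81 − 240 + 1 = -320, attained at (3, 2).

(3, 2)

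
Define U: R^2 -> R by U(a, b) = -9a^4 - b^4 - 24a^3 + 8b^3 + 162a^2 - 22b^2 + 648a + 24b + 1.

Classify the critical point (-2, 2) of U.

The mixed partial ∂²U/∂a∂b is 0, so the Hessian at any point is diag(U_aa, U_bb) = diag(36(-3a^2 - 4a + 9), 4(-3b^2 + 12b - 11)).
At (-2, 2): H = diag(180, 4).
Both eigenvalues are positive, so H is positive definite: a local minimum.

local minimum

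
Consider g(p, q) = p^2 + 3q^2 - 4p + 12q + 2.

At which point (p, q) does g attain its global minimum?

(2, -2)

g(p,q) separates as A(p) + B(q) + 2, so its minimum is min A + min B + 2.
A'(p) = 2p - 4 vanishes at p ∈ {2}; B'(q) = 6q + 12 vanishes at q ∈ {-2}.
Local minima of A (where A''>0): A(2)=-4. Local minima of B: B(-2)=-12.
So the global minimum of g is A(2) + B(-2) + 2 = -4 − 12 + 2 = -14, attained at (2, -2).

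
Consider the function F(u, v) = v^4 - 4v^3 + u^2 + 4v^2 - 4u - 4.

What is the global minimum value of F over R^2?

-8

F(u,v) separates as P(u) + Q(v) − 4, so its minimum is min P + min Q − 4.
P'(u) = 2u - 4 vanishes at u ∈ {2}; Q'(v) = 4v(v - 2)(v - 1) vanishes at v ∈ {0, 1, 2}.
Local minima of P (where P''>0): P(2)=-4. Local minima of Q: Q(0)=0, Q(2)=0.
So the global minimum of F is P(2) + Q(0) − 4 = -4 + 0 − 4 = -8, attained at (2, 0).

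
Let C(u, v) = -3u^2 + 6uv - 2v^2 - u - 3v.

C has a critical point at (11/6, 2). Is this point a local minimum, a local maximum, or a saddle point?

The Hessian of C is constant: H = [[-6, 6], [6, -4]].
det(H) = (-6)·(-4) − 6² = -12.
Since det(H) < 0, H is indefinite and the critical point is a saddle point.

saddle point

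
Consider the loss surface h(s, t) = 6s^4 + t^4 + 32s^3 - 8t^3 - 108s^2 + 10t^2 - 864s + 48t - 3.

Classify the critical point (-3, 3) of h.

local maximum

The mixed partial ∂²h/∂s∂t is 0, so the Hessian at any point is diag(h_ss, h_tt) = diag(24(3s^2 + 8s - 9), 4(3t^2 - 12t + 5)).
At (-3, 3): H = diag(-144, -16).
Both eigenvalues are negative, so H is negative definite: a local maximum.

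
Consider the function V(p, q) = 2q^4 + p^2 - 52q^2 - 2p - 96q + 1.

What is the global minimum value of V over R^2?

V(p,q) separates as A(p) + B(q) + 1, so its minimum is min A + min B + 1.
A'(p) = 2p - 2 vanishes at p ∈ {1}; B'(q) = 8(q - 4)(q + 1)(q + 3) vanishes at q ∈ {-3, -1, 4}.
Local minima of A (where A''>0): A(1)=-1. Local minima of B: B(-3)=-18, B(4)=-704.
So the global minimum of V is A(1) + B(4) + 1 = -1 − 704 + 1 = -704, attained at (1, 4).

-704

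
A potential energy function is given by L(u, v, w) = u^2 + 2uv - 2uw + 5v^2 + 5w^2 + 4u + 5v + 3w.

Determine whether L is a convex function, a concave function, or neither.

convex

L is quadratic, so its Hessian is the constant matrix H = [[2, 2, -2], [2, 10, 0], [-2, 0, 10]].
Leading principal minors: 2, 16, 120.
All positive ⇒ H ≻ 0 ⇒ convex.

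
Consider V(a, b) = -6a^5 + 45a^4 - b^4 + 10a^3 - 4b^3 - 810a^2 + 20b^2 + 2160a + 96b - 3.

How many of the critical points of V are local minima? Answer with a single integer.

2

V separates as a function of a plus a function of b, so ∇V=0 decouples.
∂V/∂a = -30(a - 4)(a - 3)(a - 2)(a + 3) = 0 at a ∈ {-3, 2, 3, 4}; ∂V/∂b = -4(b - 3)(b + 2)(b + 4) = 0 at b ∈ {-4, -2, 3}.
The Hessian is diagonal: diag(V_aa, V_bb). Second derivatives: V_aa(-3)=6300, V_aa(2)=-300, V_aa(3)=180, V_aa(4)=-420; V_bb(-4)=-56, V_bb(-2)=40, V_bb(3)=-140.
Local minima occur where both diagonal entries positive: (-3, -2), (3, -2). Count: 2.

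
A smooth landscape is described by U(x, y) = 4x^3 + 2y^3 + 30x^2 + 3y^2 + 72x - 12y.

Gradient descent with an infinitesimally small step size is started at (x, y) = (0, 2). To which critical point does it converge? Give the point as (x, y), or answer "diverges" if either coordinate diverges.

(-2, 1)

U is separable, so gradient descent decouples: x follows -∂U/∂x, y follows -∂U/∂y.
∂U/∂x = 12(x + 2)(x + 3); at x=0 this is 72, so x decreases.
∂U/∂y = 6(y - 1)(y + 2); at y=2 this is 24, so y decreases.
x converges to its nearest critical value -2 (a local min of the x-part); y converges to 1. The iterate converges to (-2, 1).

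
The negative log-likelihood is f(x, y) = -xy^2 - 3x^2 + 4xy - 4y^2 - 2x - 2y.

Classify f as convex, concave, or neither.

neither

The term -xy^2 is cubic, so the Hessian is not constant.
∂²f/∂y² = -2x - 8, which takes both signs as x varies (negative for sufficiently large x). A diagonal entry of the Hessian changing sign means the Hessian is neither positive- nor negative-semidefinite on all of R^2.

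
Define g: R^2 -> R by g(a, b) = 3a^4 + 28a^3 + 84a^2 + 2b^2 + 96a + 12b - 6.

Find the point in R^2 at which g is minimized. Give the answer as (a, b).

g(a,b) separates as P(a) + Q(b) − 6, so its minimum is min P + min Q − 6.
P'(a) = 12(a + 1)(a + 2)(a + 4) vanishes at a ∈ {-4, -2, -1}; Q'(b) = 4b + 12 vanishes at b ∈ {-3}.
Local minima of P (where P''>0): P(-4)=-64, P(-1)=-37. Local minima of Q: Q(-3)=-18.
So the global minimum of g is P(-4) + Q(-3) − 6 = -64 − 18 − 6 = -88, attained at (-4, -3).

(-4, -3)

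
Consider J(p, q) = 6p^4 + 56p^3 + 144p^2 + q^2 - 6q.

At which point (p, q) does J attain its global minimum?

(0, 3)

J(p,q) separates as A(p) + B(q), so its minimum is min A + min B.
A'(p) = 24p(p + 3)(p + 4) vanishes at p ∈ {-4, -3, 0}; B'(q) = 2q - 6 vanishes at q ∈ {3}.
Local minima of A (where A''>0): A(-4)=256, A(0)=0. Local minima of B: B(3)=-9.
So the global minimum of J is A(0) + B(3) = 0 − 9 = -9, attained at (0, 3).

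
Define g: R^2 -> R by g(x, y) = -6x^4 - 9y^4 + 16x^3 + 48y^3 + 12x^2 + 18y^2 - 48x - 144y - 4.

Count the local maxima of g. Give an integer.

g separates as a function of x plus a function of y, so ∇g=0 decouples.
∂g/∂x = -24(x - 2)(x - 1)(x + 1) = 0 at x ∈ {-1, 1, 2}; ∂g/∂y = -36(y - 4)(y - 1)(y + 1) = 0 at y ∈ {-1, 1, 4}.
The Hessian is diagonal: diag(g_xx, g_yy). Second derivatives: g_xx(-1)=-144, g_xx(1)=48, g_xx(2)=-72; g_yy(-1)=-360, g_yy(1)=216, g_yy(4)=-540.
Local maxima occur where both diagonal entries negative: (-1, -1), (-1, 4), (2, -1), (2, 4). Count: 4.

4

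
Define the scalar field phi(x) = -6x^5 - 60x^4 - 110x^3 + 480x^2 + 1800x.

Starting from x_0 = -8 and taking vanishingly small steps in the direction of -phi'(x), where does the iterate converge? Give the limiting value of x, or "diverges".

phi'(x) = -30(x - 2)(x + 2)(x + 3)(x + 5), so phi'(-8) = -27000.
Gradient descent moves in the -phi' direction, i.e. x is increasing.
The nearest critical point in that direction is x = -5, where phi'' = 1260 > 0 (a local minimum). The iterate converges there.

-5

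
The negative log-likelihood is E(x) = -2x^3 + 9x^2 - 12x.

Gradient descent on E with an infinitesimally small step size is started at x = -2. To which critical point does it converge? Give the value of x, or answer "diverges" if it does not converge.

E'(x) = -6(x - 2)(x - 1), so E'(-2) = -72.
Gradient descent moves in the -E' direction, i.e. x is increasing.
The nearest critical point in that direction is x = 1, where E'' = 6 > 0 (a local minimum). The iterate converges there.

1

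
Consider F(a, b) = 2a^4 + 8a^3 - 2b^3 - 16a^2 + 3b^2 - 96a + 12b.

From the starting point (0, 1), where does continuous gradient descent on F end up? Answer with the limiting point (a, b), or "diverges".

F is separable, so gradient descent decouples: a follows -∂F/∂a, b follows -∂F/∂b.
∂F/∂a = 8(a - 2)(a + 2)(a + 3); at a=0 this is -96, so a increases.
∂F/∂b = -6(b - 2)(b + 1); at b=1 this is 12, so b decreases.
a converges to its nearest critical value 2 (a local min of the a-part); b converges to -1. The iterate converges to (2, -1).

(2, -1)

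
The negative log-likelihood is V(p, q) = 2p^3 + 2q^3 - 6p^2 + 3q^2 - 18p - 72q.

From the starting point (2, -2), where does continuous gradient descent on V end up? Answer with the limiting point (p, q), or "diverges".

(3, 3)

V is separable, so gradient descent decouples: p follows -∂V/∂p, q follows -∂V/∂q.
∂V/∂p = 6(p - 3)(p + 1); at p=2 this is -18, so p increases.
∂V/∂q = 6(q - 3)(q + 4); at q=-2 this is -60, so q increases.
p converges to its nearest critical value 3 (a local min of the p-part); q converges to 3. The iterate converges to (3, 3).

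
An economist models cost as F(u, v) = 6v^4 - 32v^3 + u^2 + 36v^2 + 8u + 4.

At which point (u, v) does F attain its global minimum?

F(u,v) separates as P(u) + Q(v) + 4, so its minimum is min P + min Q + 4.
P'(u) = 2u + 8 vanishes at u ∈ {-4}; Q'(v) = 24v(v - 3)(v - 1) vanishes at v ∈ {0, 1, 3}.
Local minima of P (where P''>0): P(-4)=-16. Local minima of Q: Q(0)=0, Q(3)=-54.
So the global minimum of F is P(-4) + Q(3) + 4 = -16 − 54 + 4 = -66, attained at (-4, 3).

(-4, 3)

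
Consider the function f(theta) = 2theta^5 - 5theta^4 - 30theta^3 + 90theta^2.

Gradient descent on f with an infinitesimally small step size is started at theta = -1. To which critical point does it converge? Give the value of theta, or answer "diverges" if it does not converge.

0

f'(theta) = 10theta(theta - 3)(theta - 2)(theta + 3), so f'(-1) = -240.
Gradient descent moves in the -f' direction, i.e. theta is increasing.
The nearest critical point in that direction is theta = 0, where f'' = 180 > 0 (a local minimum). The iterate converges there.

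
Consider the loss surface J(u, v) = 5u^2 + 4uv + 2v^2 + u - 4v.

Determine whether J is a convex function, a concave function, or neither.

convex

J is quadratic, so its Hessian is the constant matrix H = [[10, 4], [4, 4]].
det(H) = 24, tr(H) = 14.
det(H) > 0 and tr(H) > 0, so H is positive definite everywhere: convex.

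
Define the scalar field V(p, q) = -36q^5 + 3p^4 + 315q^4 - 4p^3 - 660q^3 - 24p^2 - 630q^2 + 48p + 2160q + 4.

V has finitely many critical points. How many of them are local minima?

4

V separates as a function of p plus a function of q, so ∇V=0 decouples.
∂V/∂p = 12(p - 2)(p - 1)(p + 2) = 0 at p ∈ {-2, 1, 2}; ∂V/∂q = -180(q - 4)(q - 3)(q - 1)(q + 1) = 0 at q ∈ {-1, 1, 3, 4}.
The Hessian is diagonal: diag(V_pp, V_qq). Second derivatives: V_pp(-2)=144, V_pp(1)=-36, V_pp(2)=48; V_qq(-1)=7200, V_qq(1)=-2160, V_qq(3)=1440, V_qq(4)=-2700.
Local minima occur where both diagonal entries positive: (-2, -1), (-2, 3), (2, -1), (2, 3). Count: 4.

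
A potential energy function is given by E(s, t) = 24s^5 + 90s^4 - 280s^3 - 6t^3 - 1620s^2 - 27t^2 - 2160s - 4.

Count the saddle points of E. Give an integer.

E separates as a function of s plus a function of t, so ∇E=0 decouples.
∂E/∂s = 120(s - 3)(s + 1)(s + 2)(s + 3) = 0 at s ∈ {-3, -2, -1, 3}; ∂E/∂t = -18t(t + 3) = 0 at t ∈ {-3, 0}.
The Hessian is diagonal: diag(E_ss, E_tt). Second derivatives: E_ss(-3)=-1440, E_ss(-2)=600, E_ss(-1)=-960, E_ss(3)=14400; E_tt(-3)=54, E_tt(0)=-54.
Saddle points occur where the two diagonal entries have opposite signs: (-3, -3), (-2, 0), (-1, -3), (3, 0). Count: 4.

4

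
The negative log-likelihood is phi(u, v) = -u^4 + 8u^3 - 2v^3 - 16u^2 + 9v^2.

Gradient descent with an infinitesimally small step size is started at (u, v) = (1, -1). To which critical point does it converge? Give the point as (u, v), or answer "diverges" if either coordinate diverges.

(2, 0)

phi is separable, so gradient descent decouples: u follows -∂phi/∂u, v follows -∂phi/∂v.
∂phi/∂u = -4u(u - 4)(u - 2); at u=1 this is -12, so u increases.
∂phi/∂v = -6v(v - 3); at v=-1 this is -24, so v increases.
u converges to its nearest critical value 2 (a local min of the u-part); v converges to 0. The iterate converges to (2, 0).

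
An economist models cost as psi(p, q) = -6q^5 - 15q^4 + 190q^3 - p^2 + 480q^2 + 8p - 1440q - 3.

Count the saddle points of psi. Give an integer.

psi separates as a function of p plus a function of q, so ∇psi=0 decouples.
∂psi/∂p = -2(p - 4) = 0 at p ∈ {4}; ∂psi/∂q = -30(q - 4)(q - 1)(q + 3)(q + 4) = 0 at q ∈ {-4, -3, 1, 4}.
The Hessian is diagonal: diag(psi_pp, psi_qq). Second derivatives: psi_pp(4)=-2; psi_qq(-4)=1200, psi_qq(-3)=-840, psi_qq(1)=1800, psi_qq(4)=-5040.
Saddle points occur where the two diagonal entries have opposite signs: (4, -4), (4, 1). Count: 2.

2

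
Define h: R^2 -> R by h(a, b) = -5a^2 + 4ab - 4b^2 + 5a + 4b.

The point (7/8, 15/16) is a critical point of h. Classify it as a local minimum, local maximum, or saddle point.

The Hessian of h is constant: H = [[-10, 4], [4, -8]].
det(H) = (-10)·(-8) − 4² = 64.
det(H) > 0 and tr(H) = -18 < 0, so H is negative definite and the point is a local maximum.

local maximum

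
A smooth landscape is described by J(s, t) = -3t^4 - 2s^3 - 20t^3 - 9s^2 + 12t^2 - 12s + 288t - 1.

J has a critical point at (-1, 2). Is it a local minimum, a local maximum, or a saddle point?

The mixed partial ∂²J/∂s∂t is 0, so the Hessian at any point is diag(J_ss, J_tt) = diag(-6(2s + 3), 12(-3t^2 - 10t + 2)).
At (-1, 2): H = diag(-6, -360).
Both eigenvalues are negative, so H is negative definite: a local maximum.

local maximum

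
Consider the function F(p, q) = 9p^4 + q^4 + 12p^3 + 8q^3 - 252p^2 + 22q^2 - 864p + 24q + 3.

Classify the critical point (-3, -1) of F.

local minimum

The mixed partial ∂²F/∂p∂q is 0, so the Hessian at any point is diag(F_pp, F_qq) = diag(36(3p^2 + 2p - 14), 4(3q^2 + 12q + 11)).
At (-3, -1): H = diag(252, 8).
Both eigenvalues are positive, so H is positive definite: a local minimum.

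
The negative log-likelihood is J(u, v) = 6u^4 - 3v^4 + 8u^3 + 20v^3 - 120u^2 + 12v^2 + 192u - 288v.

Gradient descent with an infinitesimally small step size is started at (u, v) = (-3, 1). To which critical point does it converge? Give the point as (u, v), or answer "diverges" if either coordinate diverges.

J is separable, so gradient descent decouples: u follows -∂J/∂u, v follows -∂J/∂v.
∂J/∂u = 24(u - 2)(u - 1)(u + 4); at u=-3 this is 480, so u decreases.
∂J/∂v = -12(v - 4)(v - 3)(v + 2); at v=1 this is -216, so v increases.
u converges to its nearest critical value -4 (a local min of the u-part); v converges to 3. The iterate converges to (-4, 3).

(-4, 3)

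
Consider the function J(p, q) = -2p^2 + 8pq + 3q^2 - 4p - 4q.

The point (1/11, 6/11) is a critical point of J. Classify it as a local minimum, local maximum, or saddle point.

saddle point

The Hessian of J is constant: H = [[-4, 8], [8, 6]].
det(H) = (-4)·6 − 8² = -88.
Since det(H) < 0, H is indefinite and the critical point is a saddle point.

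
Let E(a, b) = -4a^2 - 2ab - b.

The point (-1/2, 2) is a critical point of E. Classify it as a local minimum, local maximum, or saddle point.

saddle point

The Hessian of E is constant: H = [[-8, -2], [-2, 0]].
det(H) = (-8)·0 − (-2)² = -4.
Since det(H) < 0, H is indefinite and the critical point is a saddle point.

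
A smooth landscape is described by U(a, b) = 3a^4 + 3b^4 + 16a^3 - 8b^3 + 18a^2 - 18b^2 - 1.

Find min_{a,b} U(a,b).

-163

U(a,b) separates as P(a) + Q(b) − 1, so its minimum is min P + min Q − 1.
P'(a) = 12a(a + 1)(a + 3) vanishes at a ∈ {-3, -1, 0}; Q'(b) = 12b(b - 3)(b + 1) vanishes at b ∈ {-1, 0, 3}.
Local minima of P (where P''>0): P(-3)=-27, P(0)=0. Local minima of Q: Q(-1)=-7, Q(3)=-135.
So the global minimum of U is P(-3) + Q(3) − 1 = -27 − 135 − 1 = -163, attained at (-3, 3).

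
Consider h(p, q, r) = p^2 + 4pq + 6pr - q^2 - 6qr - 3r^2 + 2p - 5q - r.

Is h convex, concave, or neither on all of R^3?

neither

h is quadratic, so its Hessian is the constant matrix H = [[2, 4, 6], [4, -2, -6], [6, -6, -6]].
Leading principal minors: 2, -20, -168.
Neither pattern holds ⇒ H is indefinite ⇒ neither convex nor concave.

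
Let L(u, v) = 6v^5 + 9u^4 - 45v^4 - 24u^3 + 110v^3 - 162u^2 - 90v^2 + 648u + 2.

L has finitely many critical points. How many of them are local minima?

4

L separates as a function of u plus a function of v, so ∇L=0 decouples.
∂L/∂u = 36(u - 3)(u - 2)(u + 3) = 0 at u ∈ {-3, 2, 3}; ∂L/∂v = 30v(v - 3)(v - 2)(v - 1) = 0 at v ∈ {0, 1, 2, 3}.
The Hessian is diagonal: diag(L_uu, L_vv). Second derivatives: L_uu(-3)=1080, L_uu(2)=-180, L_uu(3)=216; L_vv(0)=-180, L_vv(1)=60, L_vv(2)=-60, L_vv(3)=180.
Local minima occur where both diagonal entries positive: (-3, 1), (-3, 3), (3, 1), (3, 3). Count: 4.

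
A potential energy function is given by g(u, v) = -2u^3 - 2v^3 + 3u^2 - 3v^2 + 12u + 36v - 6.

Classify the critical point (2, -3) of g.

saddle point

The mixed partial ∂²g/∂u∂v is 0, so the Hessian at any point is diag(g_uu, g_vv) = diag(6(-2u + 1), -6(2v + 1)).
At (2, -3): H = diag(-18, 30).
The eigenvalues have opposite signs, so H is indefinite: a saddle point.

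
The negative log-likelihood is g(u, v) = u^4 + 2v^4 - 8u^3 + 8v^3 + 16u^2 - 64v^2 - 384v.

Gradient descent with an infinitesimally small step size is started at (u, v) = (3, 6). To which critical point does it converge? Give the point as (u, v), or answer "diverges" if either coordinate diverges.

(4, 4)

g is separable, so gradient descent decouples: u follows -∂g/∂u, v follows -∂g/∂v.
∂g/∂u = 4u(u - 4)(u - 2); at u=3 this is -12, so u increases.
∂g/∂v = 8(v - 4)(v + 3)(v + 4); at v=6 this is 1440, so v decreases.
u converges to its nearest critical value 4 (a local min of the u-part); v converges to 4. The iterate converges to (4, 4).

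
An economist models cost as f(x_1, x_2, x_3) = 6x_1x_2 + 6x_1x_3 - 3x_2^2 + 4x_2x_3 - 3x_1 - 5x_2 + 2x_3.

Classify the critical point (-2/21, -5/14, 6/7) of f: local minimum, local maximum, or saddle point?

saddle point

The Hessian is constant: H = [[0, 6, 6], [6, -6, 4], [6, 4, 0]].
Leading principal minors: Δ₁ = 0, Δ₂ = -36, Δ₃ = 504.
The minors fit neither the all-positive nor the alternating-sign pattern, so H is indefinite: a saddle point.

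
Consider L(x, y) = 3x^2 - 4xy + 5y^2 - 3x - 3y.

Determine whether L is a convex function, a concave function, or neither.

convex

L is quadratic, so its Hessian is the constant matrix H = [[6, -4], [-4, 10]].
det(H) = 44, tr(H) = 16.
det(H) > 0 and tr(H) > 0, so H is positive definite everywhere: convex.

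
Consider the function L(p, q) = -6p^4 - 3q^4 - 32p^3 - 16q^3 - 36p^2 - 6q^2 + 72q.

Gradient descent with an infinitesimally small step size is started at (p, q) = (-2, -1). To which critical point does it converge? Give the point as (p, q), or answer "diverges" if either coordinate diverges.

(-1, -2)

L is separable, so gradient descent decouples: p follows -∂L/∂p, q follows -∂L/∂q.
∂L/∂p = -24p(p + 1)(p + 3); at p=-2 this is -48, so p increases.
∂L/∂q = -12(q - 1)(q + 2)(q + 3); at q=-1 this is 48, so q decreases.
p converges to its nearest critical value -1 (a local min of the p-part); q converges to -2. The iterate converges to (-1, -2).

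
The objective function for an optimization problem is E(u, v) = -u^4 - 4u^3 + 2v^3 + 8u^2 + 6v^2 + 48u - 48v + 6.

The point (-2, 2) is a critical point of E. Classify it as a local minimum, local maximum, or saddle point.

The mixed partial ∂²E/∂u∂v is 0, so the Hessian at any point is diag(E_uu, E_vv) = diag(4(-3u^2 - 6u + 4), 12(v + 1)).
At (-2, 2): H = diag(16, 36).
Both eigenvalues are positive, so H is positive definite: a local minimum.

local minimum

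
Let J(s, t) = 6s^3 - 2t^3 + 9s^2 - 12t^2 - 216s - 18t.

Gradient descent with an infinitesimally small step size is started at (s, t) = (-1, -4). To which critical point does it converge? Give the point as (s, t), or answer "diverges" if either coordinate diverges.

(3, -3)

J is separable, so gradient descent decouples: s follows -∂J/∂s, t follows -∂J/∂t.
∂J/∂s = 18(s - 3)(s + 4); at s=-1 this is -216, so s increases.
∂J/∂t = -6(t + 1)(t + 3); at t=-4 this is -18, so t increases.
s converges to its nearest critical value 3 (a local min of the s-part); t converges to -3. The iterate converges to (3, -3).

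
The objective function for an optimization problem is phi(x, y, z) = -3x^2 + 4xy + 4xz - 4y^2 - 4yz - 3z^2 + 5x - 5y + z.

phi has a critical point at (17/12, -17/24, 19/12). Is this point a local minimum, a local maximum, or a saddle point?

The Hessian is constant: H = [[-6, 4, 4], [4, -8, -4], [4, -4, -6]].
Leading principal minors: Δ₁ = -6, Δ₂ = 32, Δ₃ = -96.
The minors alternate sign starting negative (−, +, −), so H is negative definite: a local maximum.

local maximum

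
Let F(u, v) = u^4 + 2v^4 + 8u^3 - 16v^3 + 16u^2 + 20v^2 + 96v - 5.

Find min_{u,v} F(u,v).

-63

F(u,v) separates as P(u) + Q(v) − 5, so its minimum is min P + min Q − 5.
P'(u) = 4u(u + 2)(u + 4) vanishes at u ∈ {-4, -2, 0}; Q'(v) = 8(v - 4)(v - 3)(v + 1) vanishes at v ∈ {-1, 3, 4}.
Local minima of P (where P''>0): P(-4)=0, P(0)=0. Local minima of Q: Q(-1)=-58, Q(4)=192.
So the global minimum of F is P(-4) + Q(-1) − 5 = 0 − 58 − 5 = -63, attained at (-4, -1).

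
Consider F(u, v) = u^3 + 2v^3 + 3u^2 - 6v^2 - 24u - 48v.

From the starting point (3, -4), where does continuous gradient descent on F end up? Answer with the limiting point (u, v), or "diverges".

F is separable, so gradient descent decouples: u follows -∂F/∂u, v follows -∂F/∂v.
∂F/∂u = 3(u - 2)(u + 4); at u=3 this is 21, so u decreases.
∂F/∂v = 6(v - 4)(v + 2); at v=-4 this is 96, so v decreases.
The v-coordinate has no critical point in that direction and runs off to infinity.

diverges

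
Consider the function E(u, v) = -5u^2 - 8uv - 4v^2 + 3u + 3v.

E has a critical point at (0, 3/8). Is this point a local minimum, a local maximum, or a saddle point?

local maximum

The Hessian of E is constant: H = [[-10, -8], [-8, -8]].
det(H) = (-10)·(-8) − (-8)² = 16.
det(H) > 0 and tr(H) = -18 < 0, so H is negative definite and the point is a local maximum.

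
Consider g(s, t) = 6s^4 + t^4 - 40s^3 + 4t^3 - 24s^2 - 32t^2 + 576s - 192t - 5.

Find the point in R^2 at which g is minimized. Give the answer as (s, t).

g(s,t) separates as P(s) + Q(t) − 5, so its minimum is min P + min Q − 5.
P'(s) = 24(s - 4)(s - 3)(s + 2) vanishes at s ∈ {-2, 3, 4}; Q'(t) = 4(t - 4)(t + 3)(t + 4) vanishes at t ∈ {-4, -3, 4}.
Local minima of P (where P''>0): P(-2)=-832, P(4)=896. Local minima of Q: Q(-4)=256, Q(4)=-768.
So the global minimum of g is P(-2) + Q(4) − 5 = -832 − 768 − 5 = -1605, attained at (-2, 4).

(-2, 4)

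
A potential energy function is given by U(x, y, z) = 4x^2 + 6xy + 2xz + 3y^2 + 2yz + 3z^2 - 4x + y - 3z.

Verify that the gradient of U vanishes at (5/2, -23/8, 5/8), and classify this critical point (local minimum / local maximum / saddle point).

local minimum

∇U = (8x + 6y + 2z - 4, 6x + 6y + 2z + 1, 2x + 2y + 6z - 3); substituting (5/2, -23/8, 5/8) gives ∇U = (0, 0, 0), so (5/2, -23/8, 5/8) is indeed a critical point.
The Hessian is constant: H = [[8, 6, 2], [6, 6, 2], [2, 2, 6]].
Leading principal minors: Δ₁ = 8, Δ₂ = 12, Δ₃ = 64.
All leading minors are positive, so H is positive definite: a local minimum.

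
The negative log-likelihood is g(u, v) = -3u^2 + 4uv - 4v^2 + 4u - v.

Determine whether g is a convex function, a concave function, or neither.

g is quadratic, so its Hessian is the constant matrix H = [[-6, 4], [4, -8]].
det(H) = 32, tr(H) = -14.
det(H) > 0 and tr(H) < 0, so H is negative definite everywhere: concave.

concave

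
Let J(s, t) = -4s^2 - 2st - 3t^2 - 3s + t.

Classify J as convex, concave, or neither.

concave

J is quadratic, so its Hessian is the constant matrix H = [[-8, -2], [-2, -6]].
det(H) = 44, tr(H) = -14.
det(H) > 0 and tr(H) < 0, so H is negative definite everywhere: concave.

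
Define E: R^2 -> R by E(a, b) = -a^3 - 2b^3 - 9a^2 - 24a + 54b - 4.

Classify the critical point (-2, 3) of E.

local maximum

The mixed partial ∂²E/∂a∂b is 0, so the Hessian at any point is diag(E_aa, E_bb) = diag(-6(a + 3), -12b).
At (-2, 3): H = diag(-6, -36).
Both eigenvalues are negative, so H is negative definite: a local maximum.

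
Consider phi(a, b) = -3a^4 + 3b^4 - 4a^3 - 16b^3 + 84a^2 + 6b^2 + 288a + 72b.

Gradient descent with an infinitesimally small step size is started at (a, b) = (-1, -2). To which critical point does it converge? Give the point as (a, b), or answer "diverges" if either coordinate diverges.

phi is separable, so gradient descent decouples: a follows -∂phi/∂a, b follows -∂phi/∂b.
∂phi/∂a = -12(a - 4)(a + 2)(a + 3); at a=-1 this is 120, so a decreases.
∂phi/∂b = 12(b - 3)(b - 2)(b + 1); at b=-2 this is -240, so b increases.
a converges to its nearest critical value -2 (a local min of the a-part); b converges to -1. The iterate converges to (-2, -1).

(-2, -1)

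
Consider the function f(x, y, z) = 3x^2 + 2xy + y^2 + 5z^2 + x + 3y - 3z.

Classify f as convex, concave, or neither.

convex

f is quadratic, so its Hessian is the constant matrix H = [[6, 2, 0], [2, 2, 0], [0, 0, 10]].
Leading principal minors: 6, 8, 80.
All positive ⇒ H ≻ 0 ⇒ convex.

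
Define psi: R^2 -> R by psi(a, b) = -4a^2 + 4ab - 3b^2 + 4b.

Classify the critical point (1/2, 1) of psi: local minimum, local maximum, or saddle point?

The Hessian of psi is constant: H = [[-8, 4], [4, -6]].
det(H) = (-8)·(-6) − 4² = 32.
det(H) > 0 and tr(H) = -14 < 0, so H is negative definite and the point is a local maximum.

local maximum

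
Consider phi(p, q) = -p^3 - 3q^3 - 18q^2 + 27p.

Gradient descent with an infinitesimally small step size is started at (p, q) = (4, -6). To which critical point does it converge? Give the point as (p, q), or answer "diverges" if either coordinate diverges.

phi is separable, so gradient descent decouples: p follows -∂phi/∂p, q follows -∂phi/∂q.
∂phi/∂p = -3(p - 3)(p + 3); at p=4 this is -21, so p increases.
∂phi/∂q = -9q(q + 4); at q=-6 this is -108, so q increases.
The p-coordinate has no critical point in that direction and runs off to infinity.

diverges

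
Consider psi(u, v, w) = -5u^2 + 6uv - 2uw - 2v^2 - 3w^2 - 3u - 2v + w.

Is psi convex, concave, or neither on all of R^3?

concave

psi is quadratic, so its Hessian is the constant matrix H = [[-10, 6, -2], [6, -4, 0], [-2, 0, -6]].
Leading principal minors: -10, 4, -8.
Signs alternate −, +, − ⇒ H ≺ 0 ⇒ concave.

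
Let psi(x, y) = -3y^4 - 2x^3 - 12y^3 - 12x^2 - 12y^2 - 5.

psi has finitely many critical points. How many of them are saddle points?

3

psi separates as a function of x plus a function of y, so ∇psi=0 decouples.
∂psi/∂x = -6x(x + 4) = 0 at x ∈ {-4, 0}; ∂psi/∂y = -12y(y + 1)(y + 2) = 0 at y ∈ {-2, -1, 0}.
The Hessian is diagonal: diag(psi_xx, psi_yy). Second derivatives: psi_xx(-4)=24, psi_xx(0)=-24; psi_yy(-2)=-24, psi_yy(-1)=12, psi_yy(0)=-24.
Saddle points occur where the two diagonal entries have opposite signs: (-4, -2), (-4, 0), (0, -1). Count: 3.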